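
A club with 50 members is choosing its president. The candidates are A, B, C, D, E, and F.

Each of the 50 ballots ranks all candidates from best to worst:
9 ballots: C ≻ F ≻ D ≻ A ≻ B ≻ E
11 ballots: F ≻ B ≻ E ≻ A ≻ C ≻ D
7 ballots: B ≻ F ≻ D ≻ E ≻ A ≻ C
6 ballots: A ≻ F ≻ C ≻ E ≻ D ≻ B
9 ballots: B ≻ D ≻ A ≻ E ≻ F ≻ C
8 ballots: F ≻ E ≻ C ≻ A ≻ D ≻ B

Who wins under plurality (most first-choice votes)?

F

First-place votes: A 6, B 16, C 9, D 0, E 0, F 19.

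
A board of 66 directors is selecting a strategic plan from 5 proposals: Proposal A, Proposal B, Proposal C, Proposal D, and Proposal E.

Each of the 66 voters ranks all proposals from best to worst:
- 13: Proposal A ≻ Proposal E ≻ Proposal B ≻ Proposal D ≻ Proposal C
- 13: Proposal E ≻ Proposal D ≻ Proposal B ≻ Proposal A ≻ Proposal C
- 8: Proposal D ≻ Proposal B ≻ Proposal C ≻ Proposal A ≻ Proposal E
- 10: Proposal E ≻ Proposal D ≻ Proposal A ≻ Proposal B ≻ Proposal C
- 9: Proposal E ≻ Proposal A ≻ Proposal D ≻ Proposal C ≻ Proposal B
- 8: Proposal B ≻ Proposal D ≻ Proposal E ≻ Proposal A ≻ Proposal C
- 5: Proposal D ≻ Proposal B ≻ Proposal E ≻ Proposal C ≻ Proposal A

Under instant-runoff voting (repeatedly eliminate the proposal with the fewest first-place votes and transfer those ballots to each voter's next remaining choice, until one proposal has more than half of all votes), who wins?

Round 1: Proposal A 13, Proposal B 8, Proposal C 0, Proposal D 13, Proposal E 32. Proposal C eliminated.
Round 2: Proposal A 13, Proposal B 8, Proposal D 13, Proposal E 32. Proposal B eliminated.
Round 3: Proposal A 13, Proposal D 21, Proposal E 32. Proposal A eliminated.
Round 4: Proposal D 21, Proposal E 45. Proposal E has a majority (≥34).

Proposal E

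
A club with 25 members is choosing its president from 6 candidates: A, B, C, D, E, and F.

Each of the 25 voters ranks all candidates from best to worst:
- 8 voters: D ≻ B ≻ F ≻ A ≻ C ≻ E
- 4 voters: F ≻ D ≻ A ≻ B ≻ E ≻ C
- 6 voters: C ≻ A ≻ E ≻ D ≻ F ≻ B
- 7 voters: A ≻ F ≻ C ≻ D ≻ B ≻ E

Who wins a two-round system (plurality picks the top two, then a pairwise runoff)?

A

Round 1 first-place votes: A 7, B 0, C 6, D 8, E 0, F 4. D and A advance.
Runoff: D is ranked above A on 12 ballots, A above D on 13.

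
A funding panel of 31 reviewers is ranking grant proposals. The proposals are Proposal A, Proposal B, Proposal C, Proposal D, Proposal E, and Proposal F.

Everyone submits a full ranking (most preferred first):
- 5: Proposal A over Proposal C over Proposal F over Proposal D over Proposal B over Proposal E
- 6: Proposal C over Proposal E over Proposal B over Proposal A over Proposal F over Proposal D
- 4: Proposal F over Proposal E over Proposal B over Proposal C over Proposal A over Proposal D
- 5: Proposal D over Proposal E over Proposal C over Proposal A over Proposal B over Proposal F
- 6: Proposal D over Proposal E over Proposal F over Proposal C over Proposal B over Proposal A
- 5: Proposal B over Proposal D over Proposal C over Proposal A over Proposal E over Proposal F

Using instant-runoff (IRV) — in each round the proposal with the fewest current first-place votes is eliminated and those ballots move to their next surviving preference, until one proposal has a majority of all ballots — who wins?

Round 1: Proposal A 5, Proposal B 5, Proposal C 6, Proposal D 11, Proposal E 0, Proposal F 4. Proposal E eliminated.
Round 2: Proposal A 5, Proposal B 5, Proposal C 6, Proposal D 11, Proposal F 4. Proposal F eliminated.
Round 3: Proposal A 5, Proposal B 9, Proposal C 6, Proposal D 11. Proposal A eliminated.
Round 4: Proposal B 9, Proposal C 11, Proposal D 11. Proposal B eliminated.
Round 5: Proposal C 15, Proposal D 16. Proposal D has a majority (≥16).

Proposal D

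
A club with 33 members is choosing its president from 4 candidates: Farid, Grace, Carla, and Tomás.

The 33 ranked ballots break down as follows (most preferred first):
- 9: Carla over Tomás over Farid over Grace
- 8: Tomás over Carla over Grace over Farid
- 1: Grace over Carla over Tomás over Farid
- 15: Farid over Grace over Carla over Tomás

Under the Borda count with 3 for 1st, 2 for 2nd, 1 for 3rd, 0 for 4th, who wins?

Carla

Farid: 9×1 + 8×0 + 1×0 + 15×3 = 54
Grace: 9×0 + 8×1 + 1×3 + 15×2 = 41
Carla: 9×3 + 8×2 + 1×2 + 15×1 = 60
Tomás: 9×2 + 8×3 + 1×1 + 15×0 = 43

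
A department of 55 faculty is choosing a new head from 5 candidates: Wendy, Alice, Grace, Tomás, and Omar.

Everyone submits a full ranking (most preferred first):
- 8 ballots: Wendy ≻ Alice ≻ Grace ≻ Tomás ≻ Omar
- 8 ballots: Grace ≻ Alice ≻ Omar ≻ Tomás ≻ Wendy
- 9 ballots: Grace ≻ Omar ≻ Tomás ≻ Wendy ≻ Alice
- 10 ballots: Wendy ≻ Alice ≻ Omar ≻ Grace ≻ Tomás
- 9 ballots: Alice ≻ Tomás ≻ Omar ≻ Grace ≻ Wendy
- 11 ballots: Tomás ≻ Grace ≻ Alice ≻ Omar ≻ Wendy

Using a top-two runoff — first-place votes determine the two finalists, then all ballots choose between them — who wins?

Round 1 first-place votes: Wendy 18, Alice 9, Grace 17, Tomás 11, Omar 0. Wendy and Grace advance.
Runoff: Wendy is ranked above Grace on 18 ballots, Grace above Wendy on 37.

Grace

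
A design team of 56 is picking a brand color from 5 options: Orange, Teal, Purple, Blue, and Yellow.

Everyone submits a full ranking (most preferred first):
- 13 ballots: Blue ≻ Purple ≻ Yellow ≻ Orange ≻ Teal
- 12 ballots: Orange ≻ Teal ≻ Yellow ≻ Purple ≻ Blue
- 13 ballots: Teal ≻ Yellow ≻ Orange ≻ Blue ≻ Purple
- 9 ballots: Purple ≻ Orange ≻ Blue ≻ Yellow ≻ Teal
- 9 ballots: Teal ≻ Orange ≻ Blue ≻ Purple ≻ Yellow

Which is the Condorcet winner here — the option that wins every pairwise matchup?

Orange vs Teal: 34–22
Orange vs Purple: 34–22
Orange vs Blue: 43–13
Orange vs Yellow: 30–26
Orange beats every other option.

Orange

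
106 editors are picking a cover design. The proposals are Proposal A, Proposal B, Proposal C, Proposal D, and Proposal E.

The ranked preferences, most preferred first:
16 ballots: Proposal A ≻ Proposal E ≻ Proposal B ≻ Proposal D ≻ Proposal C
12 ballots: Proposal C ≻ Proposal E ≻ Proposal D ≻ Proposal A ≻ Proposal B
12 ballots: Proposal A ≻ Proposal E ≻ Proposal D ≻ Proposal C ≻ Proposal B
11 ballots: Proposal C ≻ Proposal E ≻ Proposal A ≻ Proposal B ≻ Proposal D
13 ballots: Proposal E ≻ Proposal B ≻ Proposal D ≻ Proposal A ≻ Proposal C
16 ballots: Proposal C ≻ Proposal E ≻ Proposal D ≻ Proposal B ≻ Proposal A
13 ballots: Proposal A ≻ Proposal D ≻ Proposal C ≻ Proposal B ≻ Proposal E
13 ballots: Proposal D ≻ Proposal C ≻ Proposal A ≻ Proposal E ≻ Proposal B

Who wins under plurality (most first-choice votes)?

Proposal A

First-place votes: Proposal A 41, Proposal B 0, Proposal C 39, Proposal D 13, Proposal E 13.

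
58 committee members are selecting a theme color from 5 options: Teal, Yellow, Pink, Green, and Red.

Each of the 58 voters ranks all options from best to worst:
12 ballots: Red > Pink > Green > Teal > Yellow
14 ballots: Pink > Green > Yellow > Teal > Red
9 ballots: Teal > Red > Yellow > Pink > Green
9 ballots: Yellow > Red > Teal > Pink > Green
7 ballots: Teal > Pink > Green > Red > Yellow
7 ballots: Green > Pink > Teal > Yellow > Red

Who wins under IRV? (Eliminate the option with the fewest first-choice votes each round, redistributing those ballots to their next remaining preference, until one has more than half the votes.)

Round 1: Teal 16, Yellow 9, Pink 14, Green 7, Red 12. Green eliminated.
Round 2: Teal 16, Yellow 9, Pink 21, Red 12. Yellow eliminated.
Round 3: Teal 16, Pink 21, Red 21. Teal eliminated.
Round 4: Pink 28, Red 30. Red has a majority (≥30).

Red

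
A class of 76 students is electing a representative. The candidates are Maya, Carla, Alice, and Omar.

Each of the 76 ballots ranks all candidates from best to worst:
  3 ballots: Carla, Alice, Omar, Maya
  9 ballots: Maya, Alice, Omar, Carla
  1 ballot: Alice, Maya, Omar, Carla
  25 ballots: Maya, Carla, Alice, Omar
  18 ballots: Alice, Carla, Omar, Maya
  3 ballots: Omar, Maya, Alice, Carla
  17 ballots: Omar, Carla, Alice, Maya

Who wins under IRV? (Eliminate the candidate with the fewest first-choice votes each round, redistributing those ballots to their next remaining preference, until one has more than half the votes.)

Round 1: Maya 34, Carla 3, Alice 19, Omar 20. Carla eliminated.
Round 2: Maya 34, Alice 22, Omar 20. Omar eliminated.
Round 3: Maya 37, Alice 39. Alice has a majority (≥39).

Alice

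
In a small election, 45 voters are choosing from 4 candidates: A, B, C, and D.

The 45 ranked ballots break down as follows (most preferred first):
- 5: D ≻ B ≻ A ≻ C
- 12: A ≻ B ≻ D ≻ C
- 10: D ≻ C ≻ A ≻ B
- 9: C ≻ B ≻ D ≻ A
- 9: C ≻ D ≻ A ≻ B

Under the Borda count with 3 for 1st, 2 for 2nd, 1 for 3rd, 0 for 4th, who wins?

D

A: 5×1 + 12×3 + 10×1 + 9×0 + 9×1 = 60
B: 5×2 + 12×2 + 10×0 + 9×2 + 9×0 = 52
C: 5×0 + 12×0 + 10×2 + 9×3 + 9×3 = 74
D: 5×3 + 12×1 + 10×3 + 9×1 + 9×2 = 84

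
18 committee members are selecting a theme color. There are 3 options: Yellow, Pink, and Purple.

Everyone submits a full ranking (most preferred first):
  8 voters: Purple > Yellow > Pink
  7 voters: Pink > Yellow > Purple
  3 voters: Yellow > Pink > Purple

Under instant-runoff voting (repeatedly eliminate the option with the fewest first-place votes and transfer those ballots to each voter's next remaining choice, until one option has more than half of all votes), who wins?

Pink

Round 1: Yellow 3, Pink 7, Purple 8. Yellow eliminated.
Round 2: Pink 10, Purple 8. Pink has a majority (≥10).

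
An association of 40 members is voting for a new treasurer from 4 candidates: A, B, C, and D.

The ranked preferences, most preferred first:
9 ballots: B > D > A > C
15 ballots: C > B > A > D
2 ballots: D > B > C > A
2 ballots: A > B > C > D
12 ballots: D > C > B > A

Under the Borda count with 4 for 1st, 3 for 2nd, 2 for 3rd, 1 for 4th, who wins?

B

A: 9×2 + 15×2 + 2×1 + 2×4 + 12×1 = 70
B: 9×4 + 15×3 + 2×3 + 2×3 + 12×2 = 117
C: 9×1 + 15×4 + 2×2 + 2×2 + 12×3 = 113
D: 9×3 + 15×1 + 2×4 + 2×1 + 12×4 = 100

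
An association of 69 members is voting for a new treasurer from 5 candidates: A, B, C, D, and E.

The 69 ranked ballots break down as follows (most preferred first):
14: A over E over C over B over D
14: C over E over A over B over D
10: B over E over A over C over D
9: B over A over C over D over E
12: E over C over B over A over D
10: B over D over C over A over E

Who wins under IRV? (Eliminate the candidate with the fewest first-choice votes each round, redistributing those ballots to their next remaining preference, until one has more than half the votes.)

C

Round 1: A 14, B 29, C 14, D 0, E 12. D eliminated.
Round 2: A 14, B 29, C 14, E 12. E eliminated.
Round 3: A 14, B 29, C 26. A eliminated.
Round 4: B 29, C 40. C has a majority (≥35).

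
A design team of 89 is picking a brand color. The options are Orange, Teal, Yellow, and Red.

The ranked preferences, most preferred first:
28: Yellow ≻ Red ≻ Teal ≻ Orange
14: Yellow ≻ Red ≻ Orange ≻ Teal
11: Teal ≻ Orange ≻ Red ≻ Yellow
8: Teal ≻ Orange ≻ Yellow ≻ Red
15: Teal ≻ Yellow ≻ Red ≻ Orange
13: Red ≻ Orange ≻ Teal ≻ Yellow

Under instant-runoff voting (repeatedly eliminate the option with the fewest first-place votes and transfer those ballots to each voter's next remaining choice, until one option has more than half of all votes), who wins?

Round 1: Orange 0, Teal 34, Yellow 42, Red 13. Orange eliminated.
Round 2: Teal 34, Yellow 42, Red 13. Red eliminated.
Round 3: Teal 47, Yellow 42. Teal has a majority (≥45).

Teal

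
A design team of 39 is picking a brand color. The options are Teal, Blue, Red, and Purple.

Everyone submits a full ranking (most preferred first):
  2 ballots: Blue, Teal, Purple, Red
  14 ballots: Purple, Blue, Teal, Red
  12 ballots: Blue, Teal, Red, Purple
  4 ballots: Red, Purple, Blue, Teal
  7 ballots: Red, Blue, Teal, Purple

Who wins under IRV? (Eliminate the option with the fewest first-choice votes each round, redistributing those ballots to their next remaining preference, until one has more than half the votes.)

Blue

Round 1: Teal 0, Blue 14, Red 11, Purple 14. Teal eliminated.
Round 2: Blue 14, Red 11, Purple 14. Red eliminated.
Round 3: Blue 21, Purple 18. Blue has a majority (≥20).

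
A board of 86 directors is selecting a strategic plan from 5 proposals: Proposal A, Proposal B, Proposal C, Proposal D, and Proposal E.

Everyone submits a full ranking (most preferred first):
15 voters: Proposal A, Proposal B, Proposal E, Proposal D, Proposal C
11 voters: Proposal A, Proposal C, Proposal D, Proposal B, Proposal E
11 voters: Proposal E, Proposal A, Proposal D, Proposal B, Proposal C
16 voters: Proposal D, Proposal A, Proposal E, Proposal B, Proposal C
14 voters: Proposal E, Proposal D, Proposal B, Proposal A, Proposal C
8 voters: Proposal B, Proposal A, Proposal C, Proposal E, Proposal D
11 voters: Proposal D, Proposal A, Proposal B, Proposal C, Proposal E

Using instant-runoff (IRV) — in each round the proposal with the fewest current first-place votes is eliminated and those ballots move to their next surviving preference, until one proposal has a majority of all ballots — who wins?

Proposal A

Round 1: Proposal A 26, Proposal B 8, Proposal C 0, Proposal D 27, Proposal E 25. Proposal C eliminated.
Round 2: Proposal A 26, Proposal B 8, Proposal D 27, Proposal E 25. Proposal B eliminated.
Round 3: Proposal A 34, Proposal D 27, Proposal E 25. Proposal E eliminated.
Round 4: Proposal A 45, Proposal D 41. Proposal A has a majority (≥44).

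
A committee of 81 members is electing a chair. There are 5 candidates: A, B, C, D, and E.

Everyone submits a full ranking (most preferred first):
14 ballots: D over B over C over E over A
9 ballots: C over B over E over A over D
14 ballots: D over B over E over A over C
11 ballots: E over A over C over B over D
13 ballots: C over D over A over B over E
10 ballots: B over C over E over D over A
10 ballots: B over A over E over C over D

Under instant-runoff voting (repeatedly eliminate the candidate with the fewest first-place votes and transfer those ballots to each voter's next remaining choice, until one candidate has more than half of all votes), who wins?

C

Round 1: A 0, B 20, C 22, D 28, E 11. A eliminated.
Round 2: B 20, C 22, D 28, E 11. E eliminated.
Round 3: B 20, C 33, D 28. B eliminated.
Round 4: C 53, D 28. C has a majority (≥41).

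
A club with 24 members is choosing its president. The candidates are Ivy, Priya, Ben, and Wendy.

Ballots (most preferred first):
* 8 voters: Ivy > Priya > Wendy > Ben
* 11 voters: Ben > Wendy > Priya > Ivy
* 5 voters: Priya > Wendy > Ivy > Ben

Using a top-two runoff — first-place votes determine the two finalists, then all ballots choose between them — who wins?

Ivy

Round 1 first-place votes: Ivy 8, Priya 5, Ben 11, Wendy 0. Ben and Ivy advance.
Runoff: Ben is ranked above Ivy on 11 ballots, Ivy above Ben on 13.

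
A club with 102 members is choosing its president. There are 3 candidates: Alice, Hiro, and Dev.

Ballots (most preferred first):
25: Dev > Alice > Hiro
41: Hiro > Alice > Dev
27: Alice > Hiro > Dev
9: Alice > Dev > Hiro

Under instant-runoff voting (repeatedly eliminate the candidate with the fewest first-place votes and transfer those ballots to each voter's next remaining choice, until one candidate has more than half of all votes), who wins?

Round 1: Alice 36, Hiro 41, Dev 25. Dev eliminated.
Round 2: Alice 61, Hiro 41. Alice has a majority (≥52).

Alice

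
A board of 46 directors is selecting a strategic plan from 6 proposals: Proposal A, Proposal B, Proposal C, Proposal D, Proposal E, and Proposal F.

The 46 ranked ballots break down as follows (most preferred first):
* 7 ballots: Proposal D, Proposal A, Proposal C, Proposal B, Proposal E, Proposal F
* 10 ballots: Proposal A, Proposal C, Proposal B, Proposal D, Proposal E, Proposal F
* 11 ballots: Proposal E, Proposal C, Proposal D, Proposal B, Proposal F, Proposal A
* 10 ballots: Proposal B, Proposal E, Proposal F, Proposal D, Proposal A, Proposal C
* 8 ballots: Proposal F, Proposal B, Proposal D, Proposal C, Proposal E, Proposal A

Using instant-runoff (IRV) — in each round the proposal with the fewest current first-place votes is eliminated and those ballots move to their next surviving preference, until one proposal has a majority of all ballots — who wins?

Round 1: Proposal A 10, Proposal B 10, Proposal C 0, Proposal D 7, Proposal E 11, Proposal F 8. Proposal C eliminated.
Round 2: Proposal A 10, Proposal B 10, Proposal D 7, Proposal E 11, Proposal F 8. Proposal D eliminated.
Round 3: Proposal A 17, Proposal B 10, Proposal E 11, Proposal F 8. Proposal F eliminated.
Round 4: Proposal A 17, Proposal B 18, Proposal E 11. Proposal E eliminated.
Round 5: Proposal A 17, Proposal B 29. Proposal B has a majority (≥24).

Proposal B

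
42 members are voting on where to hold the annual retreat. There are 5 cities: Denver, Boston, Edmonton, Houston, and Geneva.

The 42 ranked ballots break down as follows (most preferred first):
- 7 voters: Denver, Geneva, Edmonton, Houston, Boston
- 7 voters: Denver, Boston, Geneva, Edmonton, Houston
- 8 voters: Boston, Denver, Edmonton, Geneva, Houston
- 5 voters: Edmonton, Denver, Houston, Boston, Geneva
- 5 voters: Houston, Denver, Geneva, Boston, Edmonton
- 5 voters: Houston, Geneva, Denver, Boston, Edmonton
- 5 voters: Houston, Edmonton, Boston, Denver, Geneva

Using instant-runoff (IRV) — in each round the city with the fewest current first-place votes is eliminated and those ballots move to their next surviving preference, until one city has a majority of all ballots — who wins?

Round 1: Denver 14, Boston 8, Edmonton 5, Houston 15, Geneva 0. Geneva eliminated.
Round 2: Denver 14, Boston 8, Edmonton 5, Houston 15. Edmonton eliminated.
Round 3: Denver 19, Boston 8, Houston 15. Boston eliminated.
Round 4: Denver 27, Houston 15. Denver has a majority (≥22).

Denver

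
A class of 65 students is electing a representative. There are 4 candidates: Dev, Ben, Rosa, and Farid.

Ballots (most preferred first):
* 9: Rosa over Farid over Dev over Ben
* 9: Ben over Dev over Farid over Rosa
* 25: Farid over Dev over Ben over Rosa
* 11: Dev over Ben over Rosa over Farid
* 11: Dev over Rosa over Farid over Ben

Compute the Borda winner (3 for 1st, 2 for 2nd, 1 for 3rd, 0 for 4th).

Dev

Dev: 9×1 + 9×2 + 25×2 + 11×3 + 11×3 = 143
Ben: 9×0 + 9×3 + 25×1 + 11×2 + 11×0 = 74
Rosa: 9×3 + 9×0 + 25×0 + 11×1 + 11×2 = 60
Farid: 9×2 + 9×1 + 25×3 + 11×0 + 11×1 = 113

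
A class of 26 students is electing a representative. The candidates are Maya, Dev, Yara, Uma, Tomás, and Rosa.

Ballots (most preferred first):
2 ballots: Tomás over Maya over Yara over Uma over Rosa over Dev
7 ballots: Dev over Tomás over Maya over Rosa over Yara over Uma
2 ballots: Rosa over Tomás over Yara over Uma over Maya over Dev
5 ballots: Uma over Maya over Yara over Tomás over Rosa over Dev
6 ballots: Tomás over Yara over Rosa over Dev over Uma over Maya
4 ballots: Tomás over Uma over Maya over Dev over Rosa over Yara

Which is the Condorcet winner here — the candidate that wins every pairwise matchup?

Tomás vs Maya: 21–5
Tomás vs Dev: 19–7
Tomás vs Yara: 21–5
Tomás vs Uma: 21–5
Tomás vs Rosa: 24–2
Tomás beats every other candidate.

Tomás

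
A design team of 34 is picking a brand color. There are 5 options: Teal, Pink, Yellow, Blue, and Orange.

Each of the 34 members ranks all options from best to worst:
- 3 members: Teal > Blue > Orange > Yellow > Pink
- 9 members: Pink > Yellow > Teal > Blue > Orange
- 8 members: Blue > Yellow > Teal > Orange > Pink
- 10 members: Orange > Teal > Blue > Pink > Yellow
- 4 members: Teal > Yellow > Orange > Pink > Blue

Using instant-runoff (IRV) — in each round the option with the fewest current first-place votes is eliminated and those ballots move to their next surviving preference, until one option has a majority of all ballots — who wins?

Blue

Round 1: Teal 7, Pink 9, Yellow 0, Blue 8, Orange 10. Yellow eliminated.
Round 2: Teal 7, Pink 9, Blue 8, Orange 10. Teal eliminated.
Round 3: Pink 9, Blue 11, Orange 14. Pink eliminated.
Round 4: Blue 20, Orange 14. Blue has a majority (≥18).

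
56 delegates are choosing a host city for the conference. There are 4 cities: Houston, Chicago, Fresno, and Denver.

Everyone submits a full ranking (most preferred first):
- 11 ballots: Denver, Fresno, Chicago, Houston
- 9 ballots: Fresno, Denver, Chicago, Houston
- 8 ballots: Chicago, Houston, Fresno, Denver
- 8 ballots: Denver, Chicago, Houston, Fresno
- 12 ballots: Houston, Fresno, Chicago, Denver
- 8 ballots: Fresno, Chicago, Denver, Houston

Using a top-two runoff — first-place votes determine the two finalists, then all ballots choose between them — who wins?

Round 1 first-place votes: Houston 12, Chicago 8, Fresno 17, Denver 19. Denver and Fresno advance.
Runoff: Denver is ranked above Fresno on 19 ballots, Fresno above Denver on 37.

Fresno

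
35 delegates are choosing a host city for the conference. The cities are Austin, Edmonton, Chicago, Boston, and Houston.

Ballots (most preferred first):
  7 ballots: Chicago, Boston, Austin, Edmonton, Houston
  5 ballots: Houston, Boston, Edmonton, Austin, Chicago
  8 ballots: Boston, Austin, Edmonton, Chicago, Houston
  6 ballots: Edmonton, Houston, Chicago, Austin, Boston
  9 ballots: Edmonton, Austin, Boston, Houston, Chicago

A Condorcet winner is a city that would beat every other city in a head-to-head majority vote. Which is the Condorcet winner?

Boston

Boston vs Austin: 20–15
Boston vs Edmonton: 20–15
Boston vs Chicago: 22–13
Boston vs Houston: 24–11
Boston beats every other city.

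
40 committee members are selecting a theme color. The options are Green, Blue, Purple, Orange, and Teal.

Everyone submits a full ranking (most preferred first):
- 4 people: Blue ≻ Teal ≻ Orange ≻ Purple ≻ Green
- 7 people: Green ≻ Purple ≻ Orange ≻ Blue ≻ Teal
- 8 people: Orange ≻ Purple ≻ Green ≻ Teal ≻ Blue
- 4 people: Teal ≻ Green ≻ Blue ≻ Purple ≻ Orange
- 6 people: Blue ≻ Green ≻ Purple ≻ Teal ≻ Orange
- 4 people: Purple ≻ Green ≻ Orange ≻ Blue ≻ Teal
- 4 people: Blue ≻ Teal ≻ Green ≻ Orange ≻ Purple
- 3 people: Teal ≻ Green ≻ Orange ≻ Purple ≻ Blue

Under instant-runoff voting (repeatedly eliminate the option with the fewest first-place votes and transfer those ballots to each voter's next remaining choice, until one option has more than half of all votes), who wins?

Green

Round 1: Green 7, Blue 14, Purple 4, Orange 8, Teal 7. Purple eliminated.
Round 2: Green 11, Blue 14, Orange 8, Teal 7. Teal eliminated.
Round 3: Green 18, Blue 14, Orange 8. Orange eliminated.
Round 4: Green 26, Blue 14. Green has a majority (≥21).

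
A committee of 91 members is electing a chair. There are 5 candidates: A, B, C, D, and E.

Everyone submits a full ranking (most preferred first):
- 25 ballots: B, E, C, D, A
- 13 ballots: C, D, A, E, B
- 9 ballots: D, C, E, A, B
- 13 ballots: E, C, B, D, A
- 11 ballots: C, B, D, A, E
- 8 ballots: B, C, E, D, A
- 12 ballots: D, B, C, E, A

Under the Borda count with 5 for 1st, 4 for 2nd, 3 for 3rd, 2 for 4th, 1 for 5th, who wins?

A: 25×1 + 13×3 + 9×2 + 13×1 + 11×2 + 8×1 + 12×1 = 137
B: 25×5 + 13×1 + 9×1 + 13×3 + 11×4 + 8×5 + 12×4 = 318
C: 25×3 + 13×5 + 9×4 + 13×4 + 11×5 + 8×4 + 12×3 = 351
D: 25×2 + 13×4 + 9×5 + 13×2 + 11×3 + 8×2 + 12×5 = 282
E: 25×4 + 13×2 + 9×3 + 13×5 + 11×1 + 8×3 + 12×2 = 277

C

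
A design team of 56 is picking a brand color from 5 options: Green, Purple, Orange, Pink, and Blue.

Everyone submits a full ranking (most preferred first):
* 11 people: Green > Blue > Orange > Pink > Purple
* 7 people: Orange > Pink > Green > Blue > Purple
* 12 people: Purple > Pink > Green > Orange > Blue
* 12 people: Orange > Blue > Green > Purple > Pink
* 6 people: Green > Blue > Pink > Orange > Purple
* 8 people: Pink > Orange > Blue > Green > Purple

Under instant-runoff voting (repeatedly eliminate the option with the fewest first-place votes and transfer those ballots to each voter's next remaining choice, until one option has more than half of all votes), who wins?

Green

Round 1: Green 17, Purple 12, Orange 19, Pink 8, Blue 0. Blue eliminated.
Round 2: Green 17, Purple 12, Orange 19, Pink 8. Pink eliminated.
Round 3: Green 17, Purple 12, Orange 27. Purple eliminated.
Round 4: Green 29, Orange 27. Green has a majority (≥29).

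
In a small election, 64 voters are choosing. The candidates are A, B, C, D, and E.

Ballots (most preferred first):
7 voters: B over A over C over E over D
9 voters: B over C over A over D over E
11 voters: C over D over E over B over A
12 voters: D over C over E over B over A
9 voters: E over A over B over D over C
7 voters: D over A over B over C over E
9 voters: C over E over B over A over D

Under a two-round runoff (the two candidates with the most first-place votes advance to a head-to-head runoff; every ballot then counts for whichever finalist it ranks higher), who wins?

C

Round 1 first-place votes: A 0, B 16, C 20, D 19, E 9. C and D advance.
Runoff: C is ranked above D on 36 ballots, D above C on 28.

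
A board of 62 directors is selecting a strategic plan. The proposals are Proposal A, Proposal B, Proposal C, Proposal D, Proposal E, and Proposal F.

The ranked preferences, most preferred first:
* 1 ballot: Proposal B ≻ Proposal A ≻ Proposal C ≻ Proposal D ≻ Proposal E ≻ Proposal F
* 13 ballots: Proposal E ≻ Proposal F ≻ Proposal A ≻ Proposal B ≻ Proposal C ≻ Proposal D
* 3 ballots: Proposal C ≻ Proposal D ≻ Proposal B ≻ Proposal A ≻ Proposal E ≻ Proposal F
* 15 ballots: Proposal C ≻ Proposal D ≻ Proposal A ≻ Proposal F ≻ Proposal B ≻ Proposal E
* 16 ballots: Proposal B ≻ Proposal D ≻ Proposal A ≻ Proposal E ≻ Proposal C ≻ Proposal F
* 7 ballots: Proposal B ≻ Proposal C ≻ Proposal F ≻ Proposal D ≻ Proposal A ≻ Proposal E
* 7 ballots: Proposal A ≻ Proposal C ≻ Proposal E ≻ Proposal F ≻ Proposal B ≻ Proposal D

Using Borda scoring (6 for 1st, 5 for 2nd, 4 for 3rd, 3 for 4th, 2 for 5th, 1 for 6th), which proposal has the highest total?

Proposal A: 1×5 + 13×4 + 3×3 + 15×4 + 16×4 + 7×2 + 7×6 = 246
Proposal B: 1×6 + 13×3 + 3×4 + 15×2 + 16×6 + 7×6 + 7×2 = 239
Proposal C: 1×4 + 13×2 + 3×6 + 15×6 + 16×2 + 7×5 + 7×5 = 240
Proposal D: 1×3 + 13×1 + 3×5 + 15×5 + 16×5 + 7×3 + 7×1 = 214
Proposal E: 1×2 + 13×6 + 3×2 + 15×1 + 16×3 + 7×1 + 7×4 = 184
Proposal F: 1×1 + 13×5 + 3×1 + 15×3 + 16×1 + 7×4 + 7×3 = 179

Proposal A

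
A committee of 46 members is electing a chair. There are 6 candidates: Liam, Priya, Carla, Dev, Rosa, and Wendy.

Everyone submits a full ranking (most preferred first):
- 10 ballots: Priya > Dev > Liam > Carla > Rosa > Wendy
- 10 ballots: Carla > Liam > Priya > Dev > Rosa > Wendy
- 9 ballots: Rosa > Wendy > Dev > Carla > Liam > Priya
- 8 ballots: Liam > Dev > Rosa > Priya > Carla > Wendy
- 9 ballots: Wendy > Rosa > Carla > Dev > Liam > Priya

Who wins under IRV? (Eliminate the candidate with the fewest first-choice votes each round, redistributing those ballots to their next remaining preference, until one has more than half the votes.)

Rosa

Round 1: Liam 8, Priya 10, Carla 10, Dev 0, Rosa 9, Wendy 9. Dev eliminated.
Round 2: Liam 8, Priya 10, Carla 10, Rosa 9, Wendy 9. Liam eliminated.
Round 3: Priya 10, Carla 10, Rosa 17, Wendy 9. Wendy eliminated.
Round 4: Priya 10, Carla 10, Rosa 26. Rosa has a majority (≥24).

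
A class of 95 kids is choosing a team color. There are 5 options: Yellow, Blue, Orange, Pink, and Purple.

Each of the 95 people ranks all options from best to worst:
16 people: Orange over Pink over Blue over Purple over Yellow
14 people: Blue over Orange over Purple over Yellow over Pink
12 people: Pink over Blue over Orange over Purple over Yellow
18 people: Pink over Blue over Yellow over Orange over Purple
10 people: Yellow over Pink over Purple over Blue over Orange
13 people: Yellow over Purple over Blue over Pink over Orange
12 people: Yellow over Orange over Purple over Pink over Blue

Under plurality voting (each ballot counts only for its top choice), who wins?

Yellow

First-place votes: Yellow 35, Blue 14, Orange 16, Pink 30, Purple 0.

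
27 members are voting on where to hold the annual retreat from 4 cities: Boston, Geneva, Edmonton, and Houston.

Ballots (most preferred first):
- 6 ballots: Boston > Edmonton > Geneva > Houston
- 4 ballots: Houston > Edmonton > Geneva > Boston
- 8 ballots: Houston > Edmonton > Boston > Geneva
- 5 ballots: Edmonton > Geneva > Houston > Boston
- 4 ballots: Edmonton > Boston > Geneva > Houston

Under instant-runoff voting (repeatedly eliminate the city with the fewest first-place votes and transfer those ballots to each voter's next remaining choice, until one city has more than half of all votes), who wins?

Edmonton

Round 1: Boston 6, Geneva 0, Edmonton 9, Houston 12. Geneva eliminated.
Round 2: Boston 6, Edmonton 9, Houston 12. Boston eliminated.
Round 3: Edmonton 15, Houston 12. Edmonton has a majority (≥14).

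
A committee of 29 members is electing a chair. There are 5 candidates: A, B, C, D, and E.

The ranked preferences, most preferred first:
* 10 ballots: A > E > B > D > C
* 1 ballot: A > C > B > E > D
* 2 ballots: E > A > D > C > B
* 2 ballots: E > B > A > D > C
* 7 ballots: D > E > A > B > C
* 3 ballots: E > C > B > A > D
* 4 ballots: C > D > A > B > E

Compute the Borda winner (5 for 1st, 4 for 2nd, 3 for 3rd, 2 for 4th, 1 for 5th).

A: 10×5 + 1×5 + 2×4 + 2×3 + 7×3 + 3×2 + 4×3 = 108
B: 10×3 + 1×3 + 2×1 + 2×4 + 7×2 + 3×3 + 4×2 = 74
C: 10×1 + 1×4 + 2×2 + 2×1 + 7×1 + 3×4 + 4×5 = 59
D: 10×2 + 1×1 + 2×3 + 2×2 + 7×5 + 3×1 + 4×4 = 85
E: 10×4 + 1×2 + 2×5 + 2×5 + 7×4 + 3×5 + 4×1 = 109

E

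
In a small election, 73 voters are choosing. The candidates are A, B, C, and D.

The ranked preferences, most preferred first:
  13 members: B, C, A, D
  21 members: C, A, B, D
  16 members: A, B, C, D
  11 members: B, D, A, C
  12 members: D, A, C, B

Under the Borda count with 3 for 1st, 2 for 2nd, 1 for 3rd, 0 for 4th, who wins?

A: 13×1 + 21×2 + 16×3 + 11×1 + 12×2 = 138
B: 13×3 + 21×1 + 16×2 + 11×3 + 12×0 = 125
C: 13×2 + 21×3 + 16×1 + 11×0 + 12×1 = 117
D: 13×0 + 21×0 + 16×0 + 11×2 + 12×3 = 58

A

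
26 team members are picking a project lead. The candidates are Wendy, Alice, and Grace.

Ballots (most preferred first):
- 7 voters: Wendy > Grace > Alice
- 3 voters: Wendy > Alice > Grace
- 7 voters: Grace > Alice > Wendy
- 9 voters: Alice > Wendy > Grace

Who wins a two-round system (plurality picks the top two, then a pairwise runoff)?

Round 1 first-place votes: Wendy 10, Alice 9, Grace 7. Wendy and Alice advance.
Runoff: Wendy is ranked above Alice on 10 ballots, Alice above Wendy on 16.

Alice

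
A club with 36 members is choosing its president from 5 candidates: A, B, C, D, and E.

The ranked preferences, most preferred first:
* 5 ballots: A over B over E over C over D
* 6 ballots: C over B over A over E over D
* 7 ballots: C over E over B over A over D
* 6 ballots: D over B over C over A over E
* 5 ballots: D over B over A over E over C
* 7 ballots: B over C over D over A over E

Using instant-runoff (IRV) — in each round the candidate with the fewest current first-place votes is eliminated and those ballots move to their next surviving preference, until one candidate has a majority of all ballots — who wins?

B

Round 1: A 5, B 7, C 13, D 11, E 0. E eliminated.
Round 2: A 5, B 7, C 13, D 11. A eliminated.
Round 3: B 12, C 13, D 11. D eliminated.
Round 4: B 23, C 13. B has a majority (≥19).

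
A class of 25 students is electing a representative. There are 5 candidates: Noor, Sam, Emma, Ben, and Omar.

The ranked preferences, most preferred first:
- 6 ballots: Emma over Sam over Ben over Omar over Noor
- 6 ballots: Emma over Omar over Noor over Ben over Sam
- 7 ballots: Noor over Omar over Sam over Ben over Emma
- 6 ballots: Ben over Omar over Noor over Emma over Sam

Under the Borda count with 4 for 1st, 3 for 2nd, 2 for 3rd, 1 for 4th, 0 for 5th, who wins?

Omar

Noor: 6×0 + 6×2 + 7×4 + 6×2 = 52
Sam: 6×3 + 6×0 + 7×2 + 6×0 = 32
Emma: 6×4 + 6×4 + 7×0 + 6×1 = 54
Ben: 6×2 + 6×1 + 7×1 + 6×4 = 49
Omar: 6×1 + 6×3 + 7×3 + 6×3 = 63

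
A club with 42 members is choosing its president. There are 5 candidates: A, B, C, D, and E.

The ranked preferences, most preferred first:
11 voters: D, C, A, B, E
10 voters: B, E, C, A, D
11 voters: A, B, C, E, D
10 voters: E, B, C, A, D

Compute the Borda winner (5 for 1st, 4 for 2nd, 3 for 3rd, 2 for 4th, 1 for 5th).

A: 11×3 + 10×2 + 11×5 + 10×2 = 128
B: 11×2 + 10×5 + 11×4 + 10×4 = 156
C: 11×4 + 10×3 + 11×3 + 10×3 = 137
D: 11×5 + 10×1 + 11×1 + 10×1 = 86
E: 11×1 + 10×4 + 11×2 + 10×5 = 123

B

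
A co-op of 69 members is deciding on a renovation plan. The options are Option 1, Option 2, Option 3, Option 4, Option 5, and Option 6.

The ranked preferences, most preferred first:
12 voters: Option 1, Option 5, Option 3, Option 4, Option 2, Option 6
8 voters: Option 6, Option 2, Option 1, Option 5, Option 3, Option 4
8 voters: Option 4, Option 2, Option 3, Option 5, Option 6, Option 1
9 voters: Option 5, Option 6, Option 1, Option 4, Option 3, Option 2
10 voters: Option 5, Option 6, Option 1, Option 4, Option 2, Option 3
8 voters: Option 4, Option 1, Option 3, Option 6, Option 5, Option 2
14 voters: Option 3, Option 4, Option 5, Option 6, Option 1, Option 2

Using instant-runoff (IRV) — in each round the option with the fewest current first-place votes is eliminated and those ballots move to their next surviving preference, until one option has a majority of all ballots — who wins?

Option 1

Round 1: Option 1 12, Option 2 0, Option 3 14, Option 4 16, Option 5 19, Option 6 8. Option 2 eliminated.
Round 2: Option 1 12, Option 3 14, Option 4 16, Option 5 19, Option 6 8. Option 6 eliminated.
Round 3: Option 1 20, Option 3 14, Option 4 16, Option 5 19. Option 3 eliminated.
Round 4: Option 1 20, Option 4 30, Option 5 19. Option 5 eliminated.
Round 5: Option 1 39, Option 4 30. Option 1 has a majority (≥35).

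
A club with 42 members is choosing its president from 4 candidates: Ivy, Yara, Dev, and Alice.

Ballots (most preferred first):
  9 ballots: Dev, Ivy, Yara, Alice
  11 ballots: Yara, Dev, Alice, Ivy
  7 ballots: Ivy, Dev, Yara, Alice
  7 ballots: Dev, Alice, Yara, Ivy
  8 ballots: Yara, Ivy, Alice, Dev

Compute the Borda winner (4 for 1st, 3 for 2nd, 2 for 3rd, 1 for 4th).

Ivy: 9×3 + 11×1 + 7×4 + 7×1 + 8×3 = 97
Yara: 9×2 + 11×4 + 7×2 + 7×2 + 8×4 = 122
Dev: 9×4 + 11×3 + 7×3 + 7×4 + 8×1 = 126
Alice: 9×1 + 11×2 + 7×1 + 7×3 + 8×2 = 75

Dev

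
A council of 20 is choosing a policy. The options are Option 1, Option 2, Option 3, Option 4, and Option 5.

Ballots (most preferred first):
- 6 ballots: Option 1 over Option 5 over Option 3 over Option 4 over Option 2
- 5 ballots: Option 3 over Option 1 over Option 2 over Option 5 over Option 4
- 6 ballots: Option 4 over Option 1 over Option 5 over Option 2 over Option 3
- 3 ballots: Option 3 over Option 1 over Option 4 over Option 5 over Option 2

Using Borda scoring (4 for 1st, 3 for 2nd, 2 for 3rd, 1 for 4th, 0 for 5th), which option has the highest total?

Option 1

Option 1: 6×4 + 5×3 + 6×3 + 3×3 = 66
Option 2: 6×0 + 5×2 + 6×1 + 3×0 = 16
Option 3: 6×2 + 5×4 + 6×0 + 3×4 = 44
Option 4: 6×1 + 5×0 + 6×4 + 3×2 = 36
Option 5: 6×3 + 5×1 + 6×2 + 3×1 = 38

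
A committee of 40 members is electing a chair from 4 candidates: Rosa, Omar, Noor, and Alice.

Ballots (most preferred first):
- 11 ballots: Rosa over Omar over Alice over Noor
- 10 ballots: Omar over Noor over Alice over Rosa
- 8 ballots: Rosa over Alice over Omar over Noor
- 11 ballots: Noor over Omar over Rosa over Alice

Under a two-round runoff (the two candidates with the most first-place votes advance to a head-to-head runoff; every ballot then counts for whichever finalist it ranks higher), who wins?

Round 1 first-place votes: Rosa 19, Omar 10, Noor 11, Alice 0. Rosa and Noor advance.
Runoff: Rosa is ranked above Noor on 19 ballots, Noor above Rosa on 21.

Noor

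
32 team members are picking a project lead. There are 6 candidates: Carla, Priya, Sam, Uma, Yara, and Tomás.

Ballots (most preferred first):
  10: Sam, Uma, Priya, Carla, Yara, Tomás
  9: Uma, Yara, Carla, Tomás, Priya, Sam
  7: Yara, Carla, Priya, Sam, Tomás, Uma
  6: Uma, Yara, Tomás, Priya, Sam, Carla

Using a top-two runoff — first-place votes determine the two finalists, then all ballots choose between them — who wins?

Sam

Round 1 first-place votes: Carla 0, Priya 0, Sam 10, Uma 15, Yara 7, Tomás 0. Uma and Sam advance.
Runoff: Uma is ranked above Sam on 15 ballots, Sam above Uma on 17.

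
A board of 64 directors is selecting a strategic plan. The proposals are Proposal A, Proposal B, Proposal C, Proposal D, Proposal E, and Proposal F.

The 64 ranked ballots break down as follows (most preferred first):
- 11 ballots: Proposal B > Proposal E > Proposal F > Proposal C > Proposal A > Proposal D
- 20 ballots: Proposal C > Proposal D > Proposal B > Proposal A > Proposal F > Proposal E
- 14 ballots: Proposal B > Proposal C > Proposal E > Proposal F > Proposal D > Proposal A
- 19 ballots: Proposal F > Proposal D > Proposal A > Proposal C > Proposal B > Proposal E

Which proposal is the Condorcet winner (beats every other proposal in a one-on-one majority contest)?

Proposal C vs Proposal A: 45–19
Proposal C vs Proposal B: 39–25
Proposal C vs Proposal D: 45–19
Proposal C vs Proposal E: 53–11
Proposal C vs Proposal F: 34–30
Proposal C beats every other proposal.

Proposal C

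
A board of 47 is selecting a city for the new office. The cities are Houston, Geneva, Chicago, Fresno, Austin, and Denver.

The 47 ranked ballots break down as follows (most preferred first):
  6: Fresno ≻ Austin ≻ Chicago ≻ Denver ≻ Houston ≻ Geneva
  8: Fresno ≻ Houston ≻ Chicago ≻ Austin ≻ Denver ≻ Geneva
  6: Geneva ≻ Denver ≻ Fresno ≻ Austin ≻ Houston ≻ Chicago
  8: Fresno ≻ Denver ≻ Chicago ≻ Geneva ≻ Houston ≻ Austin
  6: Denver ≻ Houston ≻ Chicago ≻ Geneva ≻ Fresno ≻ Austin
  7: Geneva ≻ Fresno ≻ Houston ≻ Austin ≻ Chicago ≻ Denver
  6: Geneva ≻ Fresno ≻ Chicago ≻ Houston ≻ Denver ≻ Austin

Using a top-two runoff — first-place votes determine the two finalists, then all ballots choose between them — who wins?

Round 1 first-place votes: Houston 0, Geneva 19, Chicago 0, Fresno 22, Austin 0, Denver 6. Fresno and Geneva advance.
Runoff: Fresno is ranked above Geneva on 22 ballots, Geneva above Fresno on 25.

Geneva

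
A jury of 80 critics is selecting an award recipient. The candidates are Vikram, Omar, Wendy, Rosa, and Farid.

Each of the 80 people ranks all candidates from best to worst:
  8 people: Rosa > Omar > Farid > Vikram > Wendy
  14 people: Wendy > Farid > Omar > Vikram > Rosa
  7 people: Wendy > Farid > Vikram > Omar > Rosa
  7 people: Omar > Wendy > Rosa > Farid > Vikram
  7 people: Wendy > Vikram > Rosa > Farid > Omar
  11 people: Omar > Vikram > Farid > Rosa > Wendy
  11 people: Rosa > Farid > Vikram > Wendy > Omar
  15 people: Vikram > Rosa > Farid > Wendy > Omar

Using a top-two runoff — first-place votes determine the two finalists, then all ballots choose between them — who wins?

Round 1 first-place votes: Vikram 15, Omar 18, Wendy 28, Rosa 19, Farid 0. Wendy and Rosa advance.
Runoff: Wendy is ranked above Rosa on 35 ballots, Rosa above Wendy on 45.

Rosa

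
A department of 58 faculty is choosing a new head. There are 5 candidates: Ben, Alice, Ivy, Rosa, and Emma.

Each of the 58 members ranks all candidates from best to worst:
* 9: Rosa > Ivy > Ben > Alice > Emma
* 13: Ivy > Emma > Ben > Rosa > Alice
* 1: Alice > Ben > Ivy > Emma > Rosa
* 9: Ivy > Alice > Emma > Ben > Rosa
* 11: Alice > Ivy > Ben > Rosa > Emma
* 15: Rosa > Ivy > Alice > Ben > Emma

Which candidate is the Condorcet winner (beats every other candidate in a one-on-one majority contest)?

Ivy

Ivy vs Ben: 57–1
Ivy vs Alice: 46–12
Ivy vs Rosa: 34–24
Ivy vs Emma: 58–0
Ivy beats every other candidate.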